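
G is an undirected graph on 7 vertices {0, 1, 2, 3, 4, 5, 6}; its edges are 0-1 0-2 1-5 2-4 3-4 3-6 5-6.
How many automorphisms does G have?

G is 2-regular and connected on 7 vertices, i.e. the cycle C_7. C_7 has 7 rotations and 7 reflections, so Aut(C_7) ≅ D_7 of order 14.

14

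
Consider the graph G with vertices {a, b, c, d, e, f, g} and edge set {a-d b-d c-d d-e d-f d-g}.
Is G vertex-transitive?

No

Vertex d is the only vertex of degree 6, so every automorphism fixes it; G is not vertex-transitive.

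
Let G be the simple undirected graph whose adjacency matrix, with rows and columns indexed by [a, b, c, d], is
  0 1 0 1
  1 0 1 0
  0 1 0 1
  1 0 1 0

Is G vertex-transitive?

G is 2-regular and bipartite on 2^2 = 4 vertices with girth 4; it is the hypercube graph Q_2. The symmetry group of the 2-cube is the hyperoctahedral group B_2 = Z_2 ≀ S_2, of order 2^2·2! = 8. Under this action every vertex can be carried to every other, so G is vertex-transitive.

Yes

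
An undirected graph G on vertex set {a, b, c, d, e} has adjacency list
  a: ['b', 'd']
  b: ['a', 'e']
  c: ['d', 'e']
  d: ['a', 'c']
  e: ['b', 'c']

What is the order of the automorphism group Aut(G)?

Every vertex has degree 2 and the graph is connected, so G is the 5-cycle C_5. The automorphisms of the 5-cycle are exactly the symmetries of a regular 5-gon: the dihedral group D_5, |D_5| = 10.

10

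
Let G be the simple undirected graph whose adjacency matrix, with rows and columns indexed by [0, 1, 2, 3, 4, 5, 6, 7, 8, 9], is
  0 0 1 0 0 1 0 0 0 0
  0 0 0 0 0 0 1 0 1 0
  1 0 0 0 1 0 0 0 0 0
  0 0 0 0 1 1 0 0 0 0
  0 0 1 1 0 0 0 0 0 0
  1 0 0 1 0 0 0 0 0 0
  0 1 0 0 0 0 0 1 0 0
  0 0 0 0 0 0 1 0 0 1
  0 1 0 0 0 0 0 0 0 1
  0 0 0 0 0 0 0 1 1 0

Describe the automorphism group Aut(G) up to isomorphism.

G has two connected components, {1, 6, 7, 8, 9} and {0, 2, 3, 4, 5}; each is 2-regular, so G = C_5 ⊔ C_5. With two isomorphic components, Aut(G) = Aut(C_5) ≀ S_2 = (D_5 × D_5) ⋊ Z_2: permute each cycle by D_5, then optionally swap the two cycles. Order 2·(2·5)² = 200.

D_5 ≀ Z_2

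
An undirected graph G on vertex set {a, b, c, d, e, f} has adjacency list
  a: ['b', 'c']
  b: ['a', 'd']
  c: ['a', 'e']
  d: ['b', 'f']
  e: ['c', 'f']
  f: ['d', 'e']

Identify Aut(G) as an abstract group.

G is 2-regular and connected on 6 vertices, i.e. the cycle C_6. The automorphisms of the 6-cycle are exactly the symmetries of a regular 6-gon: the dihedral group D_6, |D_6| = 12.

the dihedral group of order 12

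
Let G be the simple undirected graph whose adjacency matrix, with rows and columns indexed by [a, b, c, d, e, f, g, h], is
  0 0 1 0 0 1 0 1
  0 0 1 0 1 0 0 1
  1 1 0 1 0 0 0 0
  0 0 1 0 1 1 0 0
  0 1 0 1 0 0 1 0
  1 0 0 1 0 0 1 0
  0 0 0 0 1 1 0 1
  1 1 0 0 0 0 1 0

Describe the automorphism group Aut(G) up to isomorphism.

the hyperoctahedral group B_3

G is 3-regular and bipartite on 2^3 = 8 vertices with girth 4; it is the hypercube graph Q_3. Aut(Q_3) consists of the signed permutations of the 3 coordinate axes: 3! permutations times 2^3 sign flips, so |Aut| = 2^3·3! = 48.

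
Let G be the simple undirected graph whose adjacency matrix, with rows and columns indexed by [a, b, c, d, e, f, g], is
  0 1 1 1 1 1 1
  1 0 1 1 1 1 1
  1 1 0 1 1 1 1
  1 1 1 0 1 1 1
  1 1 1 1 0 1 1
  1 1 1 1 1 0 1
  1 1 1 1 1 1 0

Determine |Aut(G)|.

5040

Every vertex has degree 6, so G is the complete graph K_7. Any permutation of the 7 vertices preserves K_7, so Aut(K_7) = S_7 of order 7! = 5040.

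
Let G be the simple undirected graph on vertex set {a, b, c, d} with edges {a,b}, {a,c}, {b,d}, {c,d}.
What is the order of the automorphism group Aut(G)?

8

G is 2-regular and bipartite on 2^2 = 4 vertices with girth 4; it is the hypercube graph Q_2. The symmetry group of the 2-cube is the hyperoctahedral group B_2 = Z_2 ≀ S_2, of order 2^2·2! = 8.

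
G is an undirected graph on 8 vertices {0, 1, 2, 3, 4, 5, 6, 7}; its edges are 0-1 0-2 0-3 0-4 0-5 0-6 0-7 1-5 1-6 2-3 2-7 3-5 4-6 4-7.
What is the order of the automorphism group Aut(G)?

Vertex 0 is the unique vertex of degree 7; the remaining 7 vertices each have degree 3 and induce a cycle, so G is the wheel on 8 vertices with hub 0. With the hub fixed, the remaining symmetry is that of the rim cycle C_7, giving the dihedral group D_7.

14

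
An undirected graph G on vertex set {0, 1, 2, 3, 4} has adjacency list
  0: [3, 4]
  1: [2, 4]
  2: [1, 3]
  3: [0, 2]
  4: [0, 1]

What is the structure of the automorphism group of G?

D_5

Every vertex has degree 2 and the graph is connected, so G is the 5-cycle C_5. C_5 has 5 rotations and 5 reflections, so Aut(C_5) ≅ D_5 of order 10.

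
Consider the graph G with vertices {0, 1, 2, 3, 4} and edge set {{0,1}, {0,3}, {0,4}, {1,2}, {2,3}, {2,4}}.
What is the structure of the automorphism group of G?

The vertices split by degree into {0, 2} (degree 3) and {1, 3, 4} (degree 2); every edge runs between the two parts, so G is the complete bipartite graph K_{2,3}. Automorphisms preserve the bipartition setwise (since the parts differ in size) and act as S_2 × S_3 within it; |Aut| = 12.

S_2 × S_3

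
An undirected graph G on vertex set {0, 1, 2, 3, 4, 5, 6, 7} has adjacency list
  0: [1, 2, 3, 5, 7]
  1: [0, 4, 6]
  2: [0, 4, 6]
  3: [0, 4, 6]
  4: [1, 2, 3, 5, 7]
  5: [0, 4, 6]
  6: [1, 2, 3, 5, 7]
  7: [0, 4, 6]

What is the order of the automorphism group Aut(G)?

The vertices split by degree into {0, 4, 6} (degree 5) and {1, 2, 3, 5, 7} (degree 3); every edge runs between the two parts, so G is the complete bipartite graph K_{3,5}. Automorphisms preserve the bipartition setwise (since the parts differ in size) and act as S_5 × S_3 within it; |Aut| = 720.

720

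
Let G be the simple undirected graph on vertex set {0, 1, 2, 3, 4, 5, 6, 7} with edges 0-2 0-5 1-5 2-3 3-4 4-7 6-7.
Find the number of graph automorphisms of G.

The degree sequence is [2, 1, 2, 2, 2, 2, 1, 2]; the two degree-1 vertices 1 and 6 are the ends of a path, so G = P_8. The only nontrivial automorphism of a path is the end-to-end reflection, so Aut(G) ≅ Z_2.

2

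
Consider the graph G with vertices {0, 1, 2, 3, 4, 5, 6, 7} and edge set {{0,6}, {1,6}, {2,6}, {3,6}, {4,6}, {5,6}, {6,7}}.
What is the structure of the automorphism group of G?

Vertex 6 has degree 7 and every other vertex has degree 1, so G is the star K_{1,7} with centre 6. Any automorphism fixes the centre and permutes the 7 leaves freely, so Aut(G) ≅ S_7 of order 7! = 5040.

S_7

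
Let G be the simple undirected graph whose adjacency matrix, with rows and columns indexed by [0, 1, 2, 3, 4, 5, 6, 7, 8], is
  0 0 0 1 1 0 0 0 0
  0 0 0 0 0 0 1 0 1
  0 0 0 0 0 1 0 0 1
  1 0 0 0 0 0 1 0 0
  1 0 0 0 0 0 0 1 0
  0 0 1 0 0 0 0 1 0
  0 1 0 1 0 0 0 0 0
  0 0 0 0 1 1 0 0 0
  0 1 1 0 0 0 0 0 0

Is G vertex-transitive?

Yes

Every vertex has degree 2 and the graph is connected, so G is the 9-cycle C_9. C_9 has 9 rotations and 9 reflections, so Aut(C_9) ≅ D_9 of order 18. Under this action every vertex can be carried to every other, so G is vertex-transitive.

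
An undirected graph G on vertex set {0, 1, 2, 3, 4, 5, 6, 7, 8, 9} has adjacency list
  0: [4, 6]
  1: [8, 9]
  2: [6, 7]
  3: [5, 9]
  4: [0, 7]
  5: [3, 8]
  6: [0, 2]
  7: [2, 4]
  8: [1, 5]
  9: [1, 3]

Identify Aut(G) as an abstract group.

G has two connected components, {1, 3, 5, 8, 9} and {0, 2, 4, 6, 7}; each is 2-regular, so G = C_5 ⊔ C_5. Aut of a disjoint union of two copies of C_5 is the wreath product D_5 ≀ Z_2, of order 2·10² = 200.

(D_5 × D_5) ⋊ Z_2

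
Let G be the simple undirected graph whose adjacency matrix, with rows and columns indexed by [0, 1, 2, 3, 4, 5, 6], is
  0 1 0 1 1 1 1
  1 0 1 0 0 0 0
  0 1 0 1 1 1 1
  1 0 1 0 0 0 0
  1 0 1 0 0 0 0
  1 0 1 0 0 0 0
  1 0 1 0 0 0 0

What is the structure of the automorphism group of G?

The vertices split by degree into {0, 2} (degree 5) and {1, 3, 4, 5, 6} (degree 2); every edge runs between the two parts, so G is the complete bipartite graph K_{2,5}. Automorphisms preserve the bipartition setwise (since the parts differ in size) and act as S_2 × S_5 within it; |Aut| = 240.

S_2 × S_5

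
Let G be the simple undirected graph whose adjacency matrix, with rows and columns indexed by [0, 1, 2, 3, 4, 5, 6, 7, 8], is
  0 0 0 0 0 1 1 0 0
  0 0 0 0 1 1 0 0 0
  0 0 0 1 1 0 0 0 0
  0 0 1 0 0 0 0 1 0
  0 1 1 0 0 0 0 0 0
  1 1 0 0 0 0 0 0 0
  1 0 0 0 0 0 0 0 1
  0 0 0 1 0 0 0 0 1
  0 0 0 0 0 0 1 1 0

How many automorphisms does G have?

G is 2-regular and connected on 9 vertices, i.e. the cycle C_9. C_9 has 9 rotations and 9 reflections, so Aut(C_9) ≅ D_9 of order 18.

18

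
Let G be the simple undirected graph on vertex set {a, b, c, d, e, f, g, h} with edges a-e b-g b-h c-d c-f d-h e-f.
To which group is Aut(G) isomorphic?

C_2

The degree sequence is [1, 2, 2, 2, 2, 2, 1, 2]; the two degree-1 vertices a and g are the ends of a path, so G = P_8. The only nontrivial automorphism of a path is the end-to-end reflection, so Aut(G) ≅ Z_2.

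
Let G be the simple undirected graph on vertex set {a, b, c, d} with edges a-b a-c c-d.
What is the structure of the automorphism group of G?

C_2

The degree sequence is [2, 1, 2, 1]; the two degree-1 vertices b and d are the ends of a path, so G = P_4. A path has exactly one nontrivial symmetry — reversal — giving Aut(G) of order 2.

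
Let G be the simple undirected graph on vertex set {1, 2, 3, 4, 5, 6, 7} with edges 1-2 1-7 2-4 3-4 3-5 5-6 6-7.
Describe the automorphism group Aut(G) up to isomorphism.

the dihedral group of order 14

Every vertex has degree 2 and the graph is connected, so G is the 7-cycle C_7. The automorphisms of the 7-cycle are exactly the symmetries of a regular 7-gon: the dihedral group D_7, |D_7| = 14.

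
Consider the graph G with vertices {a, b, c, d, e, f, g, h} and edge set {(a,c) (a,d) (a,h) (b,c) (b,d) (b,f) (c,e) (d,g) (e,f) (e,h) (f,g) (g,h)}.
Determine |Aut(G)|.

48

G is 3-regular and bipartite on 2^3 = 8 vertices with girth 4; it is the hypercube graph Q_3. Aut(Q_3) consists of the signed permutations of the 3 coordinate axes: 3! permutations times 2^3 sign flips, so |Aut| = 2^3·3! = 48.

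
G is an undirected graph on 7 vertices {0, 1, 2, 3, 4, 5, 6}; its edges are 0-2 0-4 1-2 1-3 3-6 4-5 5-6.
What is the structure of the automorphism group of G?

the dihedral group of order 14

G is 2-regular and connected on 7 vertices, i.e. the cycle C_7. The automorphisms of the 7-cycle are exactly the symmetries of a regular 7-gon: the dihedral group D_7, |D_7| = 14.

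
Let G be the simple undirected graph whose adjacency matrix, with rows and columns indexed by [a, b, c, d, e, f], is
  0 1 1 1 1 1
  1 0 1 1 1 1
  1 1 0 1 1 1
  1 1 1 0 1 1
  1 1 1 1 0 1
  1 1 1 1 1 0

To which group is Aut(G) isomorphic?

All 6 vertices are pairwise adjacent: G = K_6. Every bijection on the vertex set is an automorphism of K_6; hence Aut(K_6) ≅ S_6, order 720.

the symmetric group on 6 letters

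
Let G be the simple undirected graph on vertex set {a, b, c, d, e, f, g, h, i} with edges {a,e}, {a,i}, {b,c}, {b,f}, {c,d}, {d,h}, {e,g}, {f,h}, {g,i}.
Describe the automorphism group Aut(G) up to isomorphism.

D_5 × D_4

G has two connected components, {b, c, d, f, h} and {a, e, g, i}; each is 2-regular, so G = C_5 ⊔ C_4. The components are non-isomorphic (different sizes), so Aut(G) = Aut(C_5) × Aut(C_4) = D_5 × D_4 of order 10·8 = 80.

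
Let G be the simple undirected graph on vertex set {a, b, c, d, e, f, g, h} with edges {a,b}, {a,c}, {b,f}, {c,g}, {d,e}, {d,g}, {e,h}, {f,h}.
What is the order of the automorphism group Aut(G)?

G is 2-regular and connected on 8 vertices, i.e. the cycle C_8. C_8 has 8 rotations and 8 reflections, so Aut(C_8) ≅ D_8 of order 16.

16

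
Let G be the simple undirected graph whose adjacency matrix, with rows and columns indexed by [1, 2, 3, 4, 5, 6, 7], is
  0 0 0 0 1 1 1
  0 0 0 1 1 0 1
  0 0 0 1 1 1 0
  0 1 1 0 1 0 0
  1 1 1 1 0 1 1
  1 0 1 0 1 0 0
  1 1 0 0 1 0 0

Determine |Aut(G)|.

12

Vertex 5 is the unique vertex of degree 6; the remaining 6 vertices each have degree 3 and induce a cycle, so G is the wheel on 7 vertices with hub 5. With the hub fixed, the remaining symmetry is that of the rim cycle C_6, giving the dihedral group D_6.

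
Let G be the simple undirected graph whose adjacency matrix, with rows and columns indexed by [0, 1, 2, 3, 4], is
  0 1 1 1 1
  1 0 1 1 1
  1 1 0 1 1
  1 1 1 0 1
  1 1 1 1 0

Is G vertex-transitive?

Yes

All 5 vertices are pairwise adjacent: G = K_5. Every bijection on the vertex set is an automorphism of K_5; hence Aut(K_5) ≅ S_5, order 120. This group acts transitively on the 5 vertices.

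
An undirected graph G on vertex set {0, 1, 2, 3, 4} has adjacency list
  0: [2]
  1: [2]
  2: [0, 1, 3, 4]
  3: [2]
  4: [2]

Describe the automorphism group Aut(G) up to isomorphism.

S_4

Vertex 2 has degree 4 and every other vertex has degree 1, so G is the star K_{1,4} with centre 2. The 4 leaves are pairwise interchangeable while the centre is fixed, giving Aut(G) = S_4.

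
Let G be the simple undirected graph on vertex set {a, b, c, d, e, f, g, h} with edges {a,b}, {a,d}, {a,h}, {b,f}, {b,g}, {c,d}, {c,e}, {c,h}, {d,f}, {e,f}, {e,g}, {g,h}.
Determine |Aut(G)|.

G is 3-regular and bipartite on 2^3 = 8 vertices with girth 4; it is the hypercube graph Q_3. Aut(Q_3) consists of the signed permutations of the 3 coordinate axes: 3! permutations times 2^3 sign flips, so |Aut| = 2^3·3! = 48.

48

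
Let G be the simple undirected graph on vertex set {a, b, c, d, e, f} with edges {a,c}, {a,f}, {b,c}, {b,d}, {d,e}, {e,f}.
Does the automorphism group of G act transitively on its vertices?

Every vertex has degree 2 and the graph is connected, so G is the 6-cycle C_6. The automorphisms of the 6-cycle are exactly the symmetries of a regular 6-gon: the dihedral group D_6, |D_6| = 12. This group acts transitively on the 6 vertices.

Yes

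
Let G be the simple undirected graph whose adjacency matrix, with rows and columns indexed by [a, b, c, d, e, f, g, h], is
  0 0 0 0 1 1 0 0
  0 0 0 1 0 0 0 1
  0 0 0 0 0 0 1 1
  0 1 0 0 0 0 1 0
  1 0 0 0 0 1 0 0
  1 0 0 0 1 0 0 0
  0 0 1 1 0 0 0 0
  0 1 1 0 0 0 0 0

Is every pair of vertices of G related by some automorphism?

No

G has two connected components, {b, c, d, g, h} and {a, e, f}; each is 2-regular, so G = C_5 ⊔ C_3. The orbit of a under Aut(G) is {a, e, f}, which does not contain b, so G is not vertex-transitive.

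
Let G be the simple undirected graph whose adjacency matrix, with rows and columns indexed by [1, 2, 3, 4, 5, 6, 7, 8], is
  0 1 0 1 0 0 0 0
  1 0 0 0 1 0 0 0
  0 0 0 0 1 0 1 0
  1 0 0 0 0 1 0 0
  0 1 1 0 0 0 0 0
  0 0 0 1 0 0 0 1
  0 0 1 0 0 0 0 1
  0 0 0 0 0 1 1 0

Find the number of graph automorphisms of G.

G is 2-regular and connected on 8 vertices, i.e. the cycle C_8. The automorphisms of the 8-cycle are exactly the symmetries of a regular 8-gon: the dihedral group D_8, |D_8| = 16.

16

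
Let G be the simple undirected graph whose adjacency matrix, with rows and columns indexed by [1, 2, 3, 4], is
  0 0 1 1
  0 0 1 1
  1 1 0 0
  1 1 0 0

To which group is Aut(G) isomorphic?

Every vertex has degree 2 and the graph is connected, so G is the 4-cycle C_4. C_4 has 4 rotations and 4 reflections, so Aut(C_4) ≅ D_4 of order 8.

the dihedral group of order 8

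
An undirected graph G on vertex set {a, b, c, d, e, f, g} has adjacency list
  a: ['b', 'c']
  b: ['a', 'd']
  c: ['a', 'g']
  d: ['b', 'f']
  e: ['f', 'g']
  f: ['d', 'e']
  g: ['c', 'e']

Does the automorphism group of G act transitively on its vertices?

Every vertex has degree 2 and the graph is connected, so G is the 7-cycle C_7. C_7 has 7 rotations and 7 reflections, so Aut(C_7) ≅ D_7 of order 14. Under this action every vertex can be carried to every other, so G is vertex-transitive.

Yes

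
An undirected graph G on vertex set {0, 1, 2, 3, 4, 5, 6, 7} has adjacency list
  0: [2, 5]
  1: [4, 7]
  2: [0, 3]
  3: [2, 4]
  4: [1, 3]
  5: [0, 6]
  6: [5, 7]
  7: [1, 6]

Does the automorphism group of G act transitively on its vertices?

Yes

Every vertex has degree 2 and the graph is connected, so G is the 8-cycle C_8. C_8 has 8 rotations and 8 reflections, so Aut(C_8) ≅ D_8 of order 16. Under this action every vertex can be carried to every other, so G is vertex-transitive.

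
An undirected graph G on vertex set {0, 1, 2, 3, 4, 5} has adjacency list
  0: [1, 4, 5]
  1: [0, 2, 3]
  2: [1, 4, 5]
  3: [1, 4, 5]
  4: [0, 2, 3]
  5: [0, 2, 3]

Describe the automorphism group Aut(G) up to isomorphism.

(S_3 × S_3) ⋊ Z_2

G is 3-regular and bipartite with parts {1, 4, 5} and {0, 2, 3} (each part is independent and every cross-pair is an edge), so G = K_{3,3}. Each part can be permuted independently (S_3 × S_3) and the two equal-size parts can also be swapped, giving (S_3 × S_3) ⋊ Z_2 of order 2·(3!)² = 72.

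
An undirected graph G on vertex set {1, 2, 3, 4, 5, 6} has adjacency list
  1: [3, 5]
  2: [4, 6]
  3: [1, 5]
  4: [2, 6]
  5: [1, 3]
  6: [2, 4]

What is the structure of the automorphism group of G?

(D_3 × D_3) ⋊ Z_2

G has two connected components, {1, 3, 5} and {2, 4, 6}; each is 2-regular, so G = C_3 ⊔ C_3. Aut of a disjoint union of two copies of C_3 is the wreath product D_3 ≀ Z_2, of order 2·6² = 72.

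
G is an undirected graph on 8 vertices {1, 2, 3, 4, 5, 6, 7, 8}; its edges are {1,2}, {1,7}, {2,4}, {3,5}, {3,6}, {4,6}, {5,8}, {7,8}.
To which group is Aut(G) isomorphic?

Every vertex has degree 2 and the graph is connected, so G is the 8-cycle C_8. C_8 has 8 rotations and 8 reflections, so Aut(C_8) ≅ D_8 of order 16.

the dihedral group of order 16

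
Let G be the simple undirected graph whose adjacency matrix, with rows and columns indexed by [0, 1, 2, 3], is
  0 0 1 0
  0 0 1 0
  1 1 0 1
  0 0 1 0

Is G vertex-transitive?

Vertex 2 is the only vertex of degree 3, so every automorphism fixes it; G is not vertex-transitive.

No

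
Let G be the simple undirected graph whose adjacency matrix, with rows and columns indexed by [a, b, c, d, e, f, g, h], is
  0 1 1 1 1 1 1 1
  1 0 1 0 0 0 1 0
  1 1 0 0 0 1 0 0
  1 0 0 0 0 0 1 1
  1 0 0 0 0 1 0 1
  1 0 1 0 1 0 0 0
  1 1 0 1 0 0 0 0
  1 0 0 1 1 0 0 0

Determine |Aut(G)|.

Vertex a is the unique vertex of degree 7; the remaining 7 vertices each have degree 3 and induce a cycle, so G is the wheel on 8 vertices with hub a. With the hub fixed, the remaining symmetry is that of the rim cycle C_7, giving the dihedral group D_7.

14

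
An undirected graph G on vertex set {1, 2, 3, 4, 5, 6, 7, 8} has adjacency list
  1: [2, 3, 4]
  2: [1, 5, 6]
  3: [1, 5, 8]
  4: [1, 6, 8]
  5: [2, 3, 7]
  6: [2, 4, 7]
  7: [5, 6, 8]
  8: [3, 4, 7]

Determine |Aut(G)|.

48

G is 3-regular and bipartite on 2^3 = 8 vertices with girth 4; it is the hypercube graph Q_3. Aut(Q_3) consists of the signed permutations of the 3 coordinate axes: 3! permutations times 2^3 sign flips, so |Aut| = 2^3·3! = 48.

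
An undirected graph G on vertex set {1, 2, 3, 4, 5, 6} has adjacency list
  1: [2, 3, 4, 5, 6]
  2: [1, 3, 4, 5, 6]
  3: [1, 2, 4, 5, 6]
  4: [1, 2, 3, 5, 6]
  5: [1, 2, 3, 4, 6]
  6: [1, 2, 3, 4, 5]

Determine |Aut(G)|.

Every vertex has degree 5, so G is the complete graph K_6. Every bijection on the vertex set is an automorphism of K_6; hence Aut(K_6) ≅ S_6, order 720.

720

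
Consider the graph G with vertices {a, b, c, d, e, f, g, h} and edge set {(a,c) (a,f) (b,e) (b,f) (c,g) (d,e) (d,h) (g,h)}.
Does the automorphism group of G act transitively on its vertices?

G is 2-regular and connected on 8 vertices, i.e. the cycle C_8. The automorphisms of the 8-cycle are exactly the symmetries of a regular 8-gon: the dihedral group D_8, |D_8| = 16. Under this action every vertex can be carried to every other, so G is vertex-transitive.

Yes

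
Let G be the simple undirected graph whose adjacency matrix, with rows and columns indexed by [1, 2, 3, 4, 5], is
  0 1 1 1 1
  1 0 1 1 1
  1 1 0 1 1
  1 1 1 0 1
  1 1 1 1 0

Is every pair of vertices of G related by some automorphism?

Every vertex has degree 4, so G is the complete graph K_5. Any permutation of the 5 vertices preserves K_5, so Aut(K_5) = S_5 of order 5! = 120. This group acts transitively on the 5 vertices.

Yes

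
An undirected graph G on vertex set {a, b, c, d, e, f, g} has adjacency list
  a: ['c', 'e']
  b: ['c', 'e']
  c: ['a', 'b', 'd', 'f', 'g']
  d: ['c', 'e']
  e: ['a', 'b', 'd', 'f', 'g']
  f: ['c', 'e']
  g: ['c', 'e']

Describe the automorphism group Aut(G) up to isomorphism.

S_2 × S_5

The vertices split by degree into {c, e} (degree 5) and {a, b, d, f, g} (degree 2); every edge runs between the two parts, so G is the complete bipartite graph K_{2,5}. Automorphisms preserve the bipartition setwise (since the parts differ in size) and act as S_2 × S_5 within it; |Aut| = 240.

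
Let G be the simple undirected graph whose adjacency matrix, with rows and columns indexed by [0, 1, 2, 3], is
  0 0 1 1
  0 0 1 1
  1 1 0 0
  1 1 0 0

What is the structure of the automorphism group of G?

D_4

G is 2-regular and connected on 4 vertices, i.e. the cycle C_4. The automorphisms of the 4-cycle are exactly the symmetries of a regular 4-gon: the dihedral group D_4, |D_4| = 8.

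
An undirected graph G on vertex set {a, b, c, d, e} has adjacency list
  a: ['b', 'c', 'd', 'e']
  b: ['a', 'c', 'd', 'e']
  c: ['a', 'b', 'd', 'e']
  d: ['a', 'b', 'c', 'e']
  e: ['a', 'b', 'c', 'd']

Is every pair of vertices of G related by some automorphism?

Every vertex has degree 4, so G is the complete graph K_5. Every bijection on the vertex set is an automorphism of K_5; hence Aut(K_5) ≅ S_5, order 120. Under this action every vertex can be carried to every other, so G is vertex-transitive.

Yes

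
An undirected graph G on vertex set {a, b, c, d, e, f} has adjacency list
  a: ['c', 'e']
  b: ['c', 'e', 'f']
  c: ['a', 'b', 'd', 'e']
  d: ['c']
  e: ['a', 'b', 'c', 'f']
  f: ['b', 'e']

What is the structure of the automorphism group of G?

{e}

Degrees alone do not determine every vertex (e.g. a and f both have degree 2), but their neighbour-degree multisets differ: N(a) has degrees [4, 4] while N(f) has degrees [3, 4]. Repeating this refinement separates all vertices, so the only automorphism is the identity.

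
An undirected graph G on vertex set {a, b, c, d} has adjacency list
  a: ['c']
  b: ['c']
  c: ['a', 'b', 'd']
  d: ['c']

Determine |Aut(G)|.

Vertex c has degree 3 and every other vertex has degree 1, so G is the star K_{1,3} with centre c. The 3 leaves are pairwise interchangeable while the centre is fixed, giving Aut(G) = S_3.

6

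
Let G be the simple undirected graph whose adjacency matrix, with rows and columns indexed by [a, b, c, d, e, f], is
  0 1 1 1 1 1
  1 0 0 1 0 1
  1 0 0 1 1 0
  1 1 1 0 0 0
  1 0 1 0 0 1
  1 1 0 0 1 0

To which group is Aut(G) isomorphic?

the dihedral group of order 10

Vertex a is the unique vertex of degree 5; the remaining 5 vertices each have degree 3 and induce a cycle, so G is the wheel on 6 vertices with hub a. Every automorphism fixes the hub and acts on the rim 5-cycle, so Aut(G) ≅ Aut(C_5) = D_5 of order 10.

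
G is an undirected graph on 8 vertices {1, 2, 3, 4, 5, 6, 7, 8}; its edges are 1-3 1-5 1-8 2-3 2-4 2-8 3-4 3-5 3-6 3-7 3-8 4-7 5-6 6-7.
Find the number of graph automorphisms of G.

Vertex 3 is the unique vertex of degree 7; the remaining 7 vertices each have degree 3 and induce a cycle, so G is the wheel on 8 vertices with hub 3. With the hub fixed, the remaining symmetry is that of the rim cycle C_7, giving the dihedral group D_7.

14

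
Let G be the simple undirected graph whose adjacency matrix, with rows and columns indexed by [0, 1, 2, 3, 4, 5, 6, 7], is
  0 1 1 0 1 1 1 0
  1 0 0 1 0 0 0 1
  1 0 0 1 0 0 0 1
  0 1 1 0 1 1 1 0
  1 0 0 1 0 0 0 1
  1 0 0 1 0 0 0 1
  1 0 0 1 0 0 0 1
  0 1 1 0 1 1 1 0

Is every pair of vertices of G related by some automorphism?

Automorphisms preserve degree, but G has vertices of degree 3 and vertices of degree 5; no automorphism maps one to the other, so G is not vertex-transitive.

No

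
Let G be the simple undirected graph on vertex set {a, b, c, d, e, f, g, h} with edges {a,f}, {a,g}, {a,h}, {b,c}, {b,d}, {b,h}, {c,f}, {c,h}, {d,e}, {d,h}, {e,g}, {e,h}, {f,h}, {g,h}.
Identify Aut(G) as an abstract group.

Vertex h is the unique vertex of degree 7; the remaining 7 vertices each have degree 3 and induce a cycle, so G is the wheel on 8 vertices with hub h. Every automorphism fixes the hub and acts on the rim 7-cycle, so Aut(G) ≅ Aut(C_7) = D_7 of order 14.

D_7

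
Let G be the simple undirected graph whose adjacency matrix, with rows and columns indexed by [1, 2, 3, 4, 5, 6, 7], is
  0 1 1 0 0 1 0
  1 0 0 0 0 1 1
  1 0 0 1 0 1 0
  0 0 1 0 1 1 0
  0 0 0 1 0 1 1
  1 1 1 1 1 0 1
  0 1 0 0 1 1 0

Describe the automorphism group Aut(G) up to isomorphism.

D_6

Vertex 6 is the unique vertex of degree 6; the remaining 6 vertices each have degree 3 and induce a cycle, so G is the wheel on 7 vertices with hub 6. Every automorphism fixes the hub and acts on the rim 6-cycle, so Aut(G) ≅ Aut(C_6) = D_6 of order 12.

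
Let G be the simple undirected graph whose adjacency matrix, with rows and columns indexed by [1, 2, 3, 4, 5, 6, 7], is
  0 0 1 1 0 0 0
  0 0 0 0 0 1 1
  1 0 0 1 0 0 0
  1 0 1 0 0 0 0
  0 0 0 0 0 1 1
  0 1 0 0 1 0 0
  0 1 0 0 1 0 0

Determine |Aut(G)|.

48

G has two connected components, {2, 5, 6, 7} and {1, 3, 4}; each is 2-regular, so G = C_4 ⊔ C_3. No automorphism exchanges components of different sizes, hence Aut(G) is the direct product D_3 × D_4, order 48.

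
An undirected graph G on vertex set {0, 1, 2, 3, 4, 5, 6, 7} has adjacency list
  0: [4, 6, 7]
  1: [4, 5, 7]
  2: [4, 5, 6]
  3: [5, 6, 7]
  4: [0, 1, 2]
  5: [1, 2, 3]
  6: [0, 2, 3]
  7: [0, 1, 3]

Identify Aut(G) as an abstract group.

Z_2^3 ⋊ S_3

G is 3-regular and bipartite on 2^3 = 8 vertices with girth 4; it is the hypercube graph Q_3. Aut(Q_3) consists of the signed permutations of the 3 coordinate axes: 3! permutations times 2^3 sign flips, so |Aut| = 2^3·3! = 48.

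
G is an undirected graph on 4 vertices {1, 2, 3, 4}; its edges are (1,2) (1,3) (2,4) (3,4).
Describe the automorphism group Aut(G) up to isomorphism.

G is 2-regular and connected on 4 vertices, i.e. the cycle C_4. The automorphisms of the 4-cycle are exactly the symmetries of a regular 4-gon: the dihedral group D_4, |D_4| = 8.

the dihedral group of order 8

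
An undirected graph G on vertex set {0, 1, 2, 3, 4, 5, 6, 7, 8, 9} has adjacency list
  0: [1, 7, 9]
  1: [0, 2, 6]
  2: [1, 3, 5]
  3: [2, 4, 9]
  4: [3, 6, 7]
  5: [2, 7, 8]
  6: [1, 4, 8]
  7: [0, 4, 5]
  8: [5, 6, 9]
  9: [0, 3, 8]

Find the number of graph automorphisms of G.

120

G is 3-regular on 10 vertices with no triangles and no 4-cycles (girth 5): this is the Petersen graph. It is a classical fact that the Petersen graph has automorphism group S_5 (order 120), arising from its description as the Kneser graph K(5,2).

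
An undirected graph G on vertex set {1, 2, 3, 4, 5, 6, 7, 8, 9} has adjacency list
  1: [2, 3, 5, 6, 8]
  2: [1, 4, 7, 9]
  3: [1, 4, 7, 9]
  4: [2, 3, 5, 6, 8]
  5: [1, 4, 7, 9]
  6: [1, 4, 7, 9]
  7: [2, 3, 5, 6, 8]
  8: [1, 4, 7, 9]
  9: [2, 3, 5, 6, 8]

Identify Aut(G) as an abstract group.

S_4 × S_5

The vertices split by degree into {1, 4, 7, 9} (degree 5) and {2, 3, 5, 6, 8} (degree 4); every edge runs between the two parts, so G is the complete bipartite graph K_{4,5}. The parts have unequal sizes, so no automorphism swaps them; each part is permuted independently, giving S_4 × S_5 of order 4!·5! = 2880.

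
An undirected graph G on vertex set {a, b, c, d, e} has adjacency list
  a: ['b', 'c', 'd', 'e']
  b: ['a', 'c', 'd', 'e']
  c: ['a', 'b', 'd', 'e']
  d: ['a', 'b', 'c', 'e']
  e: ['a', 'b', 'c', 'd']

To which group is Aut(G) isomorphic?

the symmetric group on 5 letters

All 5 vertices are pairwise adjacent: G = K_5. Any permutation of the 5 vertices preserves K_5, so Aut(K_5) = S_5 of order 5! = 120.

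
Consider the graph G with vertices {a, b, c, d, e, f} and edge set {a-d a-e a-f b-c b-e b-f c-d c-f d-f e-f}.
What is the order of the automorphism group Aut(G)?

10

Vertex f is the unique vertex of degree 5; the remaining 5 vertices each have degree 3 and induce a cycle, so G is the wheel on 6 vertices with hub f. With the hub fixed, the remaining symmetry is that of the rim cycle C_5, giving the dihedral group D_5.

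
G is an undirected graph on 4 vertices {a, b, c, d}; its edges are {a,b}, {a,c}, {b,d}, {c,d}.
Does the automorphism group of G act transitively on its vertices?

Yes

G is 2-regular and connected on 4 vertices, i.e. the cycle C_4. The automorphisms of the 4-cycle are exactly the symmetries of a regular 4-gon: the dihedral group D_4, |D_4| = 8. This group acts transitively on the 4 vertices.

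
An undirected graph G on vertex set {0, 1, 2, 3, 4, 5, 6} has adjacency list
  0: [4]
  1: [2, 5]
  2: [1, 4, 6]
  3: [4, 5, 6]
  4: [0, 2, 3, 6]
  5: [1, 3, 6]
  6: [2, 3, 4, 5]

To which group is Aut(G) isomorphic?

1

Degrees alone do not determine every vertex (e.g. 2 and 3 both have degree 3), but their neighbour-degree multisets differ: N(2) has degrees [2, 4, 4] while N(3) has degrees [3, 4, 4]. Repeating this refinement separates all vertices, so the only automorphism is the identity.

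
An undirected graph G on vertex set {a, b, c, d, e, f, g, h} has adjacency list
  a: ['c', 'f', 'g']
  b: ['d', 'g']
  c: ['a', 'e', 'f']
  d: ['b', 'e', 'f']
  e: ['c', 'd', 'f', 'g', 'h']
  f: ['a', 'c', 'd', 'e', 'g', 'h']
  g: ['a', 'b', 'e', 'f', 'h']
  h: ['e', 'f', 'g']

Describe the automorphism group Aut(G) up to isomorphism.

{e}

The degree sequence is [3, 2, 3, 3, 5, 6, 5, 3]. Checking the degree-preserving permutations of the vertex set shows that none except the identity preserves every edge, so Aut(G) is trivial.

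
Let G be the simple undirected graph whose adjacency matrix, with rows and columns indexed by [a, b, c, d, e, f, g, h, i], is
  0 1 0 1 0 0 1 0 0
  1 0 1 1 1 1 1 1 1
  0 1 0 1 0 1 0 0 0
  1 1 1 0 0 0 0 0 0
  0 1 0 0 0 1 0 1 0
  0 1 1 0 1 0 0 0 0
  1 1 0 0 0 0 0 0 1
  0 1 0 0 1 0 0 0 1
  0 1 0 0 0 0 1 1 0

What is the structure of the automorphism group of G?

the dihedral group of order 16

Vertex b is the unique vertex of degree 8; the remaining 8 vertices each have degree 3 and induce a cycle, so G is the wheel on 9 vertices with hub b. Every automorphism fixes the hub and acts on the rim 8-cycle, so Aut(G) ≅ Aut(C_8) = D_8 of order 16.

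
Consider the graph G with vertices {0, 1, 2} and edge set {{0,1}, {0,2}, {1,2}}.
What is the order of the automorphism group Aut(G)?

All 3 vertices are pairwise adjacent: G = K_3. Every bijection on the vertex set is an automorphism of K_3; hence Aut(K_3) ≅ S_3, order 6.

6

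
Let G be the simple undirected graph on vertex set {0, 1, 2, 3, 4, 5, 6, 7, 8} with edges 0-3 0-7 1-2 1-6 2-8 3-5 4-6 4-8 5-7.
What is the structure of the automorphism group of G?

D_4 × D_5

G has two connected components, {1, 2, 4, 6, 8} and {0, 3, 5, 7}; each is 2-regular, so G = C_5 ⊔ C_4. The components are non-isomorphic (different sizes), so Aut(G) = Aut(C_4) × Aut(C_5) = D_4 × D_5 of order 8·10 = 80.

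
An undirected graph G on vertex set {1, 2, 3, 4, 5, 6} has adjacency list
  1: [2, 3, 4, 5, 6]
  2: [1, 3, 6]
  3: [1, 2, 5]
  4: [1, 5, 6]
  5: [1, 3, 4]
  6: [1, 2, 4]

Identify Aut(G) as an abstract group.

Vertex 1 is the unique vertex of degree 5; the remaining 5 vertices each have degree 3 and induce a cycle, so G is the wheel on 6 vertices with hub 1. With the hub fixed, the remaining symmetry is that of the rim cycle C_5, giving the dihedral group D_5.

the dihedral group of order 10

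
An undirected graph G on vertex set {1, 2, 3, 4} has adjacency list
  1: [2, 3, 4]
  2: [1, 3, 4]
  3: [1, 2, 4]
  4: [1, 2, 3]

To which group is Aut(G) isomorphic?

All 4 vertices are pairwise adjacent: G = K_4. Any permutation of the 4 vertices preserves K_4, so Aut(K_4) = S_4 of order 4! = 24.

S_4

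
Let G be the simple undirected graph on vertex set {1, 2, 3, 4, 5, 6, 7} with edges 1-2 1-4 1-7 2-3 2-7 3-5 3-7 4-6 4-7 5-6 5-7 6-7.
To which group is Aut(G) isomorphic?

the dihedral group of order 12

Vertex 7 is the unique vertex of degree 6; the remaining 6 vertices each have degree 3 and induce a cycle, so G is the wheel on 7 vertices with hub 7. With the hub fixed, the remaining symmetry is that of the rim cycle C_6, giving the dihedral group D_6.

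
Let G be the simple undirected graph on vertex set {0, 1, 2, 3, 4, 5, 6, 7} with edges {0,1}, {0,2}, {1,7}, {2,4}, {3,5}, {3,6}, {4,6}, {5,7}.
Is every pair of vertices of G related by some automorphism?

Yes

G is 2-regular and connected on 8 vertices, i.e. the cycle C_8. C_8 has 8 rotations and 8 reflections, so Aut(C_8) ≅ D_8 of order 16. Under this action every vertex can be carried to every other, so G is vertex-transitive.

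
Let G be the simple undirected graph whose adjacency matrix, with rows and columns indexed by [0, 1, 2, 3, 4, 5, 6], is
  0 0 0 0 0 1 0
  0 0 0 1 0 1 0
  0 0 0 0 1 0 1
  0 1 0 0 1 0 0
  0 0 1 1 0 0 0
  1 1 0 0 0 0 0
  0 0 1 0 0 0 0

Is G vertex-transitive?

No

Automorphisms preserve degree, but G has vertices of degree 1 and vertices of degree 2; no automorphism maps one to the other, so G is not vertex-transitive.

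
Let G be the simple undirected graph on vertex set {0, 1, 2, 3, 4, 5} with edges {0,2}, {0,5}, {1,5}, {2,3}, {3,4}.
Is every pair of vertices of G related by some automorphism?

Automorphisms preserve degree, but G has vertices of degree 1 and vertices of degree 2; no automorphism maps one to the other, so G is not vertex-transitive.

No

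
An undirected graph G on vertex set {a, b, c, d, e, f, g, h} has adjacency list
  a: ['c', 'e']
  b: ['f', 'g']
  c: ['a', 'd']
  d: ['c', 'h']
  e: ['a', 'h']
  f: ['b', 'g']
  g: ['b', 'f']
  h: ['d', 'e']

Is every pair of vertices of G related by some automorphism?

G has two connected components, {a, c, d, e, h} and {b, f, g}; each is 2-regular, so G = C_5 ⊔ C_3. The orbit of a under Aut(G) is {a, c, d, e, h}, which does not contain b, so G is not vertex-transitive.

No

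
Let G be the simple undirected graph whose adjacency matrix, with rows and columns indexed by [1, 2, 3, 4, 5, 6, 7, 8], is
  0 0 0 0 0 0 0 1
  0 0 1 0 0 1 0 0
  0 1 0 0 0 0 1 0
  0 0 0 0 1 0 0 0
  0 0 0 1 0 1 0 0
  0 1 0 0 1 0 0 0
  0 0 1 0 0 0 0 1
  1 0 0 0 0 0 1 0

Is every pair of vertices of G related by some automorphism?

Automorphisms preserve degree, but G has vertices of degree 1 and vertices of degree 2; no automorphism maps one to the other, so G is not vertex-transitive.

No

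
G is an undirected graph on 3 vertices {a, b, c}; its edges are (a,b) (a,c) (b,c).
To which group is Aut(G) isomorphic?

the symmetric group on 3 letters

All 3 vertices are pairwise adjacent: G = K_3. Every bijection on the vertex set is an automorphism of K_3; hence Aut(K_3) ≅ S_3, order 6.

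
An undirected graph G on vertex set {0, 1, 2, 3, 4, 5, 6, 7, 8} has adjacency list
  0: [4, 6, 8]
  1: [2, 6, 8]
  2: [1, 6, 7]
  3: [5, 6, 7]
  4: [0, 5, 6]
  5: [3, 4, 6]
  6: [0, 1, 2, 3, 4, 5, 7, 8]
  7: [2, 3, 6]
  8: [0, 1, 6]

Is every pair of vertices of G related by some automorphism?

No

Vertex 6 is the only vertex of degree 8, so every automorphism fixes it; G is not vertex-transitive.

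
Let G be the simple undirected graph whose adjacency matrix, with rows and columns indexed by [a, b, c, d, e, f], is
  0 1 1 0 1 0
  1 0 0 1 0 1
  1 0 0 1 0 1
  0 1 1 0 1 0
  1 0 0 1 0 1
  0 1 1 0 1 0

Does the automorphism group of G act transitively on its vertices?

G is 3-regular and bipartite with parts {b, c, e} and {a, d, f} (each part is independent and every cross-pair is an edge), so G = K_{3,3}. Each part can be permuted independently (S_3 × S_3) and the two equal-size parts can also be swapped, giving (S_3 × S_3) ⋊ Z_2 of order 2·(3!)² = 72. This group acts transitively on the 6 vertices.

Yes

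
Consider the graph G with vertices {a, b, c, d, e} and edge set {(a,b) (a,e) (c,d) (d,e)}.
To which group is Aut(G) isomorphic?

The degree sequence is [2, 1, 1, 2, 2]; the two degree-1 vertices b and c are the ends of a path, so G = P_5. The only nontrivial automorphism of a path is the end-to-end reflection, so Aut(G) ≅ Z_2.

Z_2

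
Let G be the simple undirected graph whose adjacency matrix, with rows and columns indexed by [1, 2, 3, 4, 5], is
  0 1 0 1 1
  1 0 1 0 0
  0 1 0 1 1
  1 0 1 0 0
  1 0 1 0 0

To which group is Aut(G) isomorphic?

The vertices split by degree into {1, 3} (degree 3) and {2, 4, 5} (degree 2); every edge runs between the two parts, so G is the complete bipartite graph K_{2,3}. The parts have unequal sizes, so no automorphism swaps them; each part is permuted independently, giving S_2 × S_3 of order 2!·3! = 12.

S_2 × S_3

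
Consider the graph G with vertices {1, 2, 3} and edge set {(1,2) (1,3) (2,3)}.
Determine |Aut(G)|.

All 3 vertices are pairwise adjacent: G = K_3. Any permutation of the 3 vertices preserves K_3, so Aut(K_3) = S_3 of order 3! = 6.

6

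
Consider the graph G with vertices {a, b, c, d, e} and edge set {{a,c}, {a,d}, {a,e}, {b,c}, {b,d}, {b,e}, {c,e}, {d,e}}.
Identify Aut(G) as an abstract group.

the dihedral group of order 8

Vertex e is the unique vertex of degree 4; the remaining 4 vertices each have degree 3 and induce a cycle, so G is the wheel on 5 vertices with hub e. With the hub fixed, the remaining symmetry is that of the rim cycle C_4, giving the dihedral group D_4.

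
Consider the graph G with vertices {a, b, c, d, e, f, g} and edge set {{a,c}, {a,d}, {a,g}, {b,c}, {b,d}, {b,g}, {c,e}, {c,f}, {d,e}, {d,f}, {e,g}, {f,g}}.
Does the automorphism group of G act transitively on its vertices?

No

Automorphisms preserve degree, but G has vertices of degree 3 and vertices of degree 4; no automorphism maps one to the other, so G is not vertex-transitive.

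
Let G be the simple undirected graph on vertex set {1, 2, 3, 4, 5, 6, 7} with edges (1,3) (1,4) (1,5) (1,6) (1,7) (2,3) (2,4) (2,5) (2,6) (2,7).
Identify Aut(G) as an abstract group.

The vertices split by degree into {1, 2} (degree 5) and {3, 4, 5, 6, 7} (degree 2); every edge runs between the two parts, so G is the complete bipartite graph K_{2,5}. Automorphisms preserve the bipartition setwise (since the parts differ in size) and act as S_2 × S_5 within it; |Aut| = 240.

S_2 × S_5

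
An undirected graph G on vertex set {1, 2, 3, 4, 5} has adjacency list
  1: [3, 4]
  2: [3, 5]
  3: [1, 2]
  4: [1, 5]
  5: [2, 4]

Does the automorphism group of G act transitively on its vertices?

G is 2-regular and connected on 5 vertices, i.e. the cycle C_5. The automorphisms of the 5-cycle are exactly the symmetries of a regular 5-gon: the dihedral group D_5, |D_5| = 10. Under this action every vertex can be carried to every other, so G is vertex-transitive.

Yes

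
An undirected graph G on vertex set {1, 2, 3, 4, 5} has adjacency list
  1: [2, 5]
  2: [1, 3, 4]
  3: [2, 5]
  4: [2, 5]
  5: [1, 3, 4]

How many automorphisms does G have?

The vertices split by degree into {2, 5} (degree 3) and {1, 3, 4} (degree 2); every edge runs between the two parts, so G is the complete bipartite graph K_{2,3}. Automorphisms preserve the bipartition setwise (since the parts differ in size) and act as S_2 × S_3 within it; |Aut| = 12.

12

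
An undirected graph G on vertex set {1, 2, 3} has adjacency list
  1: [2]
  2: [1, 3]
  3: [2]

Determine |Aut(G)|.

2

The degree sequence is [1, 2, 1]; the two degree-1 vertices 1 and 3 are the ends of a path, so G = P_3. The only nontrivial automorphism of a path is the end-to-end reflection, so Aut(G) ≅ Z_2.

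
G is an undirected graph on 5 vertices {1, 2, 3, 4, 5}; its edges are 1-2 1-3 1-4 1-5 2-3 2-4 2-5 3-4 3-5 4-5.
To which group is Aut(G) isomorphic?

Every vertex has degree 4, so G is the complete graph K_5. Every bijection on the vertex set is an automorphism of K_5; hence Aut(K_5) ≅ S_5, order 120.

S_5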